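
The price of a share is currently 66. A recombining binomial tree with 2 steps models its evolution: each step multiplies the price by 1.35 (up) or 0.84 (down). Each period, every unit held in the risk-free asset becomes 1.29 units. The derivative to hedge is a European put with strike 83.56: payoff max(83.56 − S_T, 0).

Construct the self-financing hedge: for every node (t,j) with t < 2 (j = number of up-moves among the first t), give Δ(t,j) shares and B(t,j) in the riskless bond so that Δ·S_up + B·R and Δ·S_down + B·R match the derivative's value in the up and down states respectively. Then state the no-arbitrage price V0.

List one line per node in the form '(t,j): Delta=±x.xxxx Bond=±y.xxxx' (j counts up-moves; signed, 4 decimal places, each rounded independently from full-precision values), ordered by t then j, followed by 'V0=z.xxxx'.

The replicating-portfolio and risk-neutral prices coincide; use p* = (1.29−0.84)/(1.35−0.84) = 0.8824 for the latter.
Terminal payoffs: V(2,0)=36.9904, V(2,1)=8.7160, V(2,2)=0.0000
(1,0): S=55.4400. Δ = (V_up−V_dn)/(S_up−S_dn) = (8.7160−36.9904)/(74.8440−46.5696) = -1.0000. V = [p*·8.7160 + (1−p*)·36.9904]/1.29 = 9.3352. B = V − Δ·S = 64.7752.
(1,1): S=89.1000. Δ = (V_up−V_dn)/(S_up−S_dn) = (0.0000−8.7160)/(120.2850−74.8440) = -0.1918. V = [p*·0.0000 + (1−p*)·8.7160]/1.29 = 0.7949. B = V − Δ·S = 17.8851.
(0,0): S=66.0000. Δ = (V_up−V_dn)/(S_up−S_dn) = (0.7949−9.3352)/(89.1000−55.4400) = -0.2537. V = [p*·0.7949 + (1−p*)·9.3352]/1.29 = 1.3951. B = V − Δ·S = 18.1408.
Root portfolio cost Δ·66+B reproduces V0=1.3951.

(0,0): Delta=-0.2537 Bond=18.1408
(1,0): Delta=-1.0000 Bond=64.7752
(1,1): Delta=-0.1918 Bond=17.8851
V0=1.3951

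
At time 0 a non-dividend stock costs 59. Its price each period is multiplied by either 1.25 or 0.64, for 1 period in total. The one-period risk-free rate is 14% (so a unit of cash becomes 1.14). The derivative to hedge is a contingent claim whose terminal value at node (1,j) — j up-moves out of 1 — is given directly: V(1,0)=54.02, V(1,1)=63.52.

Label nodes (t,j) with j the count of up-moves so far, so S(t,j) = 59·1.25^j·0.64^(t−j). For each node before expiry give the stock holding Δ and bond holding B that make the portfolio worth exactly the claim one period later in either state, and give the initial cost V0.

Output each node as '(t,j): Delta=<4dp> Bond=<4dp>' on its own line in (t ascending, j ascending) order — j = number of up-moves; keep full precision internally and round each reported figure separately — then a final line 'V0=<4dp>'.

No-arbitrage ⇒ martingale measure with p* = (R−d)/(u−d) = 0.8197.
Terminal payoffs: V(1,0)=54.0200, V(1,1)=63.5200
  t=0,j=0: stock 59.0000 → up 73.7500 (V=63.5200), down 37.7600 (V=54.0200). Price 54.2166; hedge Δ=0.2640, bond B=38.6428.
Each (Δ,B) replicates both successor values, so the strategy is self-financing and V0 is arbitrage-free.

(0,0): Delta=0.2640 Bond=38.6428
V0=54.2166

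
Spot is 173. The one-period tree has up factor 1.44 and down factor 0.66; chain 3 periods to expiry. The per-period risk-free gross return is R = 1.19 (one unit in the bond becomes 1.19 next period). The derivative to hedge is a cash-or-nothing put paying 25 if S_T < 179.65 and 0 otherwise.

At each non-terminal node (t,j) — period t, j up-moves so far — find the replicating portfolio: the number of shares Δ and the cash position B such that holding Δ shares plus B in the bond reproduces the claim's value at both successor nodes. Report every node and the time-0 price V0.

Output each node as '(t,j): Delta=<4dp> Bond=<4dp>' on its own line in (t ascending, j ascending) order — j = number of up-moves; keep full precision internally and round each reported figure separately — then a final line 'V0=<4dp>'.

(0,0): Delta=-0.0570 Bond=13.4536
(1,0): Delta=-0.1603 Bond=27.8044
(1,1): Delta=-0.0347 Bond=10.4462
(2,0): Delta=0.0000 Bond=21.0084
(2,1): Delta=-0.1949 Bond=38.7847
(2,2): Delta=0.0000 Bond=0.0000
V0=3.5951

Risk-neutral probability p* = (R−d)/(u−d) = (1.19−0.66)/(1.44−0.66) = 0.6795.
Terminal payoffs: V(3,0)=25.0000, V(3,1)=25.0000, V(3,2)=0.0000, V(3,3)=0.0000
(2,0): S=75.3588. Δ = (V_up−V_dn)/(S_up−S_dn) = (25.0000−25.0000)/(108.5167−49.7368) = 0.0000. V = [p*·25.0000 + (1−p*)·25.0000]/1.19 = 21.0084. B = V − Δ·S = 21.0084.
(2,1): S=164.4192. Δ = (V_up−V_dn)/(S_up−S_dn) = (0.0000−25.0000)/(236.7636−108.5167) = -0.1949. V = [p*·0.0000 + (1−p*)·25.0000]/1.19 = 6.7335. B = V − Δ·S = 38.7847.
(2,2): S=358.7328. Δ = (V_up−V_dn)/(S_up−S_dn) = (0.0000−0.0000)/(516.5752−236.7636) = 0.0000. V = [p*·0.0000 + (1−p*)·0.0000]/1.19 = 0.0000. B = V − Δ·S = 0.0000.
(1,0): S=114.1800. Δ = (V_up−V_dn)/(S_up−S_dn) = (6.7335−21.0084)/(164.4192−75.3588) = -0.1603. V = [p*·6.7335 + (1−p*)·21.0084]/1.19 = 9.5032. B = V − Δ·S = 27.8044.
(1,1): S=249.1200. Δ = (V_up−V_dn)/(S_up−S_dn) = (0.0000−6.7335)/(358.7328−164.4192) = -0.0347. V = [p*·0.0000 + (1−p*)·6.7335]/1.19 = 1.8136. B = V − Δ·S = 10.4462.
(0,0): S=173.0000. Δ = (V_up−V_dn)/(S_up−S_dn) = (1.8136−9.5032)/(249.1200−114.1800) = -0.0570. V = [p*·1.8136 + (1−p*)·9.5032]/1.19 = 3.5951. B = V − Δ·S = 13.4536.
Check: Δ(0,0)·S0 + B(0,0) = 3.5951 = V0.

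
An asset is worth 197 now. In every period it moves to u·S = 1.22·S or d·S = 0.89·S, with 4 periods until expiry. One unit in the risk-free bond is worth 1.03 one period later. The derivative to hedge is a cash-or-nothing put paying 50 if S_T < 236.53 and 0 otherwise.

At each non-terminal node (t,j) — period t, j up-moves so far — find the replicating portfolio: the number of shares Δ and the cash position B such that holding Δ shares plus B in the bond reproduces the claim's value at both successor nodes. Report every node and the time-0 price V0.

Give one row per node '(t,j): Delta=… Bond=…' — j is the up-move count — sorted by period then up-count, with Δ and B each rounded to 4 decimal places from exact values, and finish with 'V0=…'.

(0,0): Delta=-0.2188 Bond=78.2789
(1,0): Delta=-0.1466 Bond=67.9678
(1,1): Delta=-0.2903 Bond=97.8079
(2,0): Delta=0.0000 Bond=47.1298
(2,1): Delta=-0.2918 Bond=101.0542
(2,2): Delta=-0.2889 Bond=100.3185
(3,0): Delta=0.0000 Bond=48.5437
(3,1): Delta=0.0000 Bond=48.5437
(3,2): Delta=-0.5806 Bond=179.4645
(3,3): Delta=0.0000 Bond=0.0000
V0=35.1733

Since d<R<u, set p* = (R−d)/(u−d) = 0.4242; price each node as the discounted p*-expectation of its children.
Payoff layer (t=4): V(4,0)=50.0000, V(4,1)=50.0000, V(4,2)=50.0000, V(4,3)=0.0000, V(4,4)=0.0000
  t=3,j=0: stock 138.8789 → up 169.4322 (V=50.0000), down 123.6022 (V=50.0000). Price 48.5437; hedge Δ=0.0000, bond B=48.5437.
  t=3,j=1: stock 190.3733 → up 232.2554 (V=50.0000), down 169.4322 (V=50.0000). Price 48.5437; hedge Δ=0.0000, bond B=48.5437.
  t=3,j=2: stock 260.9612 → up 318.3726 (V=0.0000), down 232.2554 (V=50.0000). Price 27.9494; hedge Δ=-0.5806, bond B=179.4645.
  t=3,j=3: stock 357.7221 → up 436.4209 (V=0.0000), down 318.3726 (V=0.0000). Price 0.0000; hedge Δ=0.0000, bond B=0.0000.
  t=2,j=0: stock 156.0437 → up 190.3733 (V=48.5437), down 138.8789 (V=48.5437). Price 47.1298; hedge Δ=0.0000, bond B=47.1298.
  t=2,j=1: stock 213.9026 → up 260.9612 (V=27.9494), down 190.3733 (V=48.5437). Price 38.6473; hedge Δ=-0.2918, bond B=101.0542.
  t=2,j=2: stock 293.2148 → up 357.7221 (V=0.0000), down 260.9612 (V=27.9494). Price 15.6234; hedge Δ=-0.2889, bond B=100.3185.
  t=1,j=0: stock 175.3300 → up 213.9026 (V=38.6473), down 156.0437 (V=47.1298). Price 42.2633; hedge Δ=-0.1466, bond B=67.9678.
  t=1,j=1: stock 240.3400 → up 293.2148 (V=15.6234), down 213.9026 (V=38.6473). Price 28.0384; hedge Δ=-0.2903, bond B=97.8079.
  t=0,j=0: stock 197.0000 → up 240.3400 (V=28.0384), down 175.3300 (V=42.2633). Price 35.1733; hedge Δ=-0.2188, bond B=78.2789.
Root portfolio cost Δ·197+B reproduces V0=35.1733.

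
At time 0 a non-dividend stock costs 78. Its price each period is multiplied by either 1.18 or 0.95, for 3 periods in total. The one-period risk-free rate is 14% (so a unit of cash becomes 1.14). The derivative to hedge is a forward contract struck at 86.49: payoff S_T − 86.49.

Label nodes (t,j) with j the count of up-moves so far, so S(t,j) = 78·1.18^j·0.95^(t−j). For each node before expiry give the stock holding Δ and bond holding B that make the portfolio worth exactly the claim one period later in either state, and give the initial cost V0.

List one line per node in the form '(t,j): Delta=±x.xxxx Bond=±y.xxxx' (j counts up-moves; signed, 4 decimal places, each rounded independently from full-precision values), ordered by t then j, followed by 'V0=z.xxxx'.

Risk-neutral probability p* = (R−d)/(u−d) = (1.14−0.95)/(1.18−0.95) = 0.8261.
Terminal payoffs: V(3,0)=-19.6148, V(3,1)=-3.4239, V(3,2)=16.6868, V(3,3)=41.6665
(2,0): S=70.3950. Δ = (V_up−V_dn)/(S_up−S_dn) = (-3.4239−-19.6148)/(83.0661−66.8752) = 1.0000. V = [p*·-3.4239 + (1−p*)·-19.6148]/1.14 = -5.4734. B = V − Δ·S = -75.8684.
(2,1): S=87.4380. Δ = (V_up−V_dn)/(S_up−S_dn) = (16.6868−-3.4239)/(103.1768−83.0661) = 1.0000. V = [p*·16.6868 + (1−p*)·-3.4239]/1.14 = 11.5696. B = V − Δ·S = -75.8684.
(2,2): S=108.6072. Δ = (V_up−V_dn)/(S_up−S_dn) = (41.6665−16.6868)/(128.1565−103.1768) = 1.0000. V = [p*·41.6665 + (1−p*)·16.6868]/1.14 = 32.7388. B = V − Δ·S = -75.8684.
(1,0): S=74.1000. Δ = (V_up−V_dn)/(S_up−S_dn) = (11.5696−-5.4734)/(87.4380−70.3950) = 1.0000. V = [p*·11.5696 + (1−p*)·-5.4734]/1.14 = 7.5488. B = V − Δ·S = -66.5512.
(1,1): S=92.0400. Δ = (V_up−V_dn)/(S_up−S_dn) = (32.7388−11.5696)/(108.6072−87.4380) = 1.0000. V = [p*·32.7388 + (1−p*)·11.5696]/1.14 = 25.4888. B = V − Δ·S = -66.5512.
(0,0): S=78.0000. Δ = (V_up−V_dn)/(S_up−S_dn) = (25.4888−7.5488)/(92.0400−74.1000) = 1.0000. V = [p*·25.4888 + (1−p*)·7.5488]/1.14 = 19.6217. B = V − Δ·S = -58.3783.
Each (Δ,B) replicates both successor values, so the strategy is self-financing and V0 is arbitrage-free.

(0,0): Delta=1.0000 Bond=-58.3783
(1,0): Delta=1.0000 Bond=-66.5512
(1,1): Delta=1.0000 Bond=-66.5512
(2,0): Delta=1.0000 Bond=-75.8684
(2,1): Delta=1.0000 Bond=-75.8684
(2,2): Delta=1.0000 Bond=-75.8684
V0=19.6217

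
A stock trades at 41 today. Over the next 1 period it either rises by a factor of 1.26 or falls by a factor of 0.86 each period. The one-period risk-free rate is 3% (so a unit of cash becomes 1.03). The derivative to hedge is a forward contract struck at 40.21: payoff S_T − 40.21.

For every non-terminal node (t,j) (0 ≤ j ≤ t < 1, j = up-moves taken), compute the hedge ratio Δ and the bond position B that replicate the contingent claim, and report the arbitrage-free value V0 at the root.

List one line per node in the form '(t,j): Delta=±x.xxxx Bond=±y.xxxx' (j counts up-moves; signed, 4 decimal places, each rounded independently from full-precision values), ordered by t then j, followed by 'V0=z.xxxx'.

(0,0): Delta=1.0000 Bond=-39.0388
V0=1.9612

Since d<R<u, set p* = (R−d)/(u−d) = 0.4250; price each node as the discounted p*-expectation of its children.
Terminal values V(1,·): V(1,0)=-4.9500, V(1,1)=11.4500
Node (0,0) S=41.0000: V=(p*·11.4500+(1−p*)·-4.9500)/1.03=1.9612; Δ=(11.4500−-4.9500)/(51.6600−35.2600)=1.0000; B=V−Δ·S=-39.0388
Root portfolio cost Δ·41+B reproduces V0=1.9612.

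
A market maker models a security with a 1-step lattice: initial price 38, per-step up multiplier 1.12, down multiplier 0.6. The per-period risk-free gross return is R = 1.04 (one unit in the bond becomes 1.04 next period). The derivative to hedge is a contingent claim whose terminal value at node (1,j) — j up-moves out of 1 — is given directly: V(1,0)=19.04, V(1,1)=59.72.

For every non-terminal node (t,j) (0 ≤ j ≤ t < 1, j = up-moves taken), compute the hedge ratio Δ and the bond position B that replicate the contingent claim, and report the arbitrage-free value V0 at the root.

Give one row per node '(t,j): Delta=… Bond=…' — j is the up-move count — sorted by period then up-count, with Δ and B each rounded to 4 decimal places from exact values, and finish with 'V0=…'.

(0,0): Delta=2.0587 Bond=-26.8254
V0=51.4053

Since d<R<u, set p* = (R−d)/(u−d) = 0.8462; price each node as the discounted p*-expectation of its children.
Payoff layer (t=1): V(1,0)=19.0400, V(1,1)=59.7200
(0,0): S=38.0000. Δ = (V_up−V_dn)/(S_up−S_dn) = (59.7200−19.0400)/(42.5600−22.8000) = 2.0587. V = [p*·59.7200 + (1−p*)·19.0400]/1.04 = 51.4053. B = V − Δ·S = -26.8254.
Check: Δ(0,0)·S0 + B(0,0) = 51.4053 = V0.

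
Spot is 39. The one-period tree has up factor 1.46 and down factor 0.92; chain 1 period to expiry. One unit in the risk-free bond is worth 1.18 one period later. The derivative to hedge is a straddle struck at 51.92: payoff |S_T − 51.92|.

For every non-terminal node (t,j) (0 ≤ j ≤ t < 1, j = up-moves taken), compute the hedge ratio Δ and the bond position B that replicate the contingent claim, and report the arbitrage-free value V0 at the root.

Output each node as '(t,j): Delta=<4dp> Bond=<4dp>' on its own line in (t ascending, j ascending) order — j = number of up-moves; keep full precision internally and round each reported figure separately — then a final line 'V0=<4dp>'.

(0,0): Delta=-0.5233 Bond=29.5041
V0=9.0967

Since d<R<u, set p* = (R−d)/(u−d) = 0.4815; price each node as the discounted p*-expectation of its children.
Payoff layer (t=1): V(1,0)=16.0400, V(1,1)=5.0200
Node (0,0) S=39.0000: V=(p*·5.0200+(1−p*)·16.0400)/1.18=9.0967; Δ=(5.0200−16.0400)/(56.9400−35.8800)=-0.5233; B=V−Δ·S=29.5041
Root portfolio cost Δ·39+B reproduces V0=9.0967.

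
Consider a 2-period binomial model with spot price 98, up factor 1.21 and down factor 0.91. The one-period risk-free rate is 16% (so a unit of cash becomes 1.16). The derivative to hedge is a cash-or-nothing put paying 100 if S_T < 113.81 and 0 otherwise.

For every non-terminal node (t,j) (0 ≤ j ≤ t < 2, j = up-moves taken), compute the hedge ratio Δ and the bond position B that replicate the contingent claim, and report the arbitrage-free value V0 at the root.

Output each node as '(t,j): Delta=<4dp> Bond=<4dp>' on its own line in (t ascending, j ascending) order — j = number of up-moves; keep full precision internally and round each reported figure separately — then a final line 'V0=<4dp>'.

The replicating-portfolio and risk-neutral prices coincide; use p* = (1.16−0.91)/(1.21−0.91) = 0.8333 for the latter.
Terminal payoffs: V(2,0)=100.0000, V(2,1)=100.0000, V(2,2)=0.0000
  t=1,j=0: stock 89.1800 → up 107.9078 (V=100.0000), down 81.1538 (V=100.0000). Price 86.2069; hedge Δ=0.0000, bond B=86.2069.
  t=1,j=1: stock 118.5800 → up 143.4818 (V=0.0000), down 107.9078 (V=100.0000). Price 14.3678; hedge Δ=-2.8110, bond B=347.7011.
  t=0,j=0: stock 98.0000 → up 118.5800 (V=14.3678), down 89.1800 (V=86.2069). Price 22.7078; hedge Δ=-2.4435, bond B=262.1714.
Each (Δ,B) replicates both successor values, so the strategy is self-financing and V0 is arbitrage-free.

(0,0): Delta=-2.4435 Bond=262.1714
(1,0): Delta=0.0000 Bond=86.2069
(1,1): Delta=-2.8110 Bond=347.7011
V0=22.7078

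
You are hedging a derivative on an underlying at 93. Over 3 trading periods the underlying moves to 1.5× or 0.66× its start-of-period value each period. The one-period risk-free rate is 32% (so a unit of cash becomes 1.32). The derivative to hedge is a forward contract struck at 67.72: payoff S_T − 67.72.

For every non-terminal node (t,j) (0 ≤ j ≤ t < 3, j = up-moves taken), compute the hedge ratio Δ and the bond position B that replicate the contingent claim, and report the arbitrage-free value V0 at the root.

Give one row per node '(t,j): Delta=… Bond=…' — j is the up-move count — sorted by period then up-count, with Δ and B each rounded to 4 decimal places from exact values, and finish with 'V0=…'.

(0,0): Delta=1.0000 Bond=-29.4439
(1,0): Delta=1.0000 Bond=-38.8659
(1,1): Delta=1.0000 Bond=-38.8659
(2,0): Delta=1.0000 Bond=-51.3030
(2,1): Delta=1.0000 Bond=-51.3030
(2,2): Delta=1.0000 Bond=-51.3030
V0=63.5561

The replicating-portfolio and risk-neutral prices coincide; use p* = (1.32−0.66)/(1.5−0.66) = 0.7857 for the latter.
At expiry t=3: V(3,0)=-40.9829, V(3,1)=-6.9538, V(3,2)=70.3850, V(3,3)=246.1550
  t=2,j=0: stock 40.5108 → up 60.7662 (V=-6.9538), down 26.7371 (V=-40.9829). Price -10.7922; hedge Δ=1.0000, bond B=-51.3030.
  t=2,j=1: stock 92.0700 → up 138.1050 (V=70.3850), down 60.7662 (V=-6.9538). Price 40.7670; hedge Δ=1.0000, bond B=-51.3030.
  t=2,j=2: stock 209.2500 → up 313.8750 (V=246.1550), down 138.1050 (V=70.3850). Price 157.9470; hedge Δ=1.0000, bond B=-51.3030.
  t=1,j=0: stock 61.3800 → up 92.0700 (V=40.7670), down 40.5108 (V=-10.7922). Price 22.5141; hedge Δ=1.0000, bond B=-38.8659.
  t=1,j=1: stock 139.5000 → up 209.2500 (V=157.9470), down 92.0700 (V=40.7670). Price 100.6341; hedge Δ=1.0000, bond B=-38.8659.
  t=0,j=0: stock 93.0000 → up 139.5000 (V=100.6341), down 61.3800 (V=22.5141). Price 63.5561; hedge Δ=1.0000, bond B=-29.4439.
Check: Δ(0,0)·S0 + B(0,0) = 63.5561 = V0.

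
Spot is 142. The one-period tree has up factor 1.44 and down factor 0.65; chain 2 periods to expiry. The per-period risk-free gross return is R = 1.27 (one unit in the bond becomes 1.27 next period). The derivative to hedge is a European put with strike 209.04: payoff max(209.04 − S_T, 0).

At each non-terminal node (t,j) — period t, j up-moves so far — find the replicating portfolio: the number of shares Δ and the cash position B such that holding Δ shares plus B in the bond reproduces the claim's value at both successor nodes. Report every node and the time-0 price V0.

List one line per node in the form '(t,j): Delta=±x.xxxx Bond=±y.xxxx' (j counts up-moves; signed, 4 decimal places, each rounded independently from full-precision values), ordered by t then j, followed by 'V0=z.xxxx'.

(0,0): Delta=-0.5295 Bond=95.4104
(1,0): Delta=-1.0000 Bond=164.5984
(1,1): Delta=-0.4713 Bond=109.2637
V0=20.2215

Since d<R<u, set p* = (R−d)/(u−d) = 0.7848; price each node as the discounted p*-expectation of its children.
At expiry t=2: V(2,0)=149.0450, V(2,1)=76.1280, V(2,2)=0.0000
(1,0): S=92.3000. Δ = (V_up−V_dn)/(S_up−S_dn) = (76.1280−149.0450)/(132.9120−59.9950) = -1.0000. V = [p*·76.1280 + (1−p*)·149.0450]/1.27 = 72.2984. B = V − Δ·S = 164.5984.
(1,1): S=204.4800. Δ = (V_up−V_dn)/(S_up−S_dn) = (0.0000−76.1280)/(294.4512−132.9120) = -0.4713. V = [p*·0.0000 + (1−p*)·76.1280]/1.27 = 12.8992. B = V − Δ·S = 109.2637.
(0,0): S=142.0000. Δ = (V_up−V_dn)/(S_up−S_dn) = (12.8992−72.2984)/(204.4800−92.3000) = -0.5295. V = [p*·12.8992 + (1−p*)·72.2984]/1.27 = 20.2215. B = V − Δ·S = 95.4104.
Check: Δ(0,0)·S0 + B(0,0) = 20.2215 = V0.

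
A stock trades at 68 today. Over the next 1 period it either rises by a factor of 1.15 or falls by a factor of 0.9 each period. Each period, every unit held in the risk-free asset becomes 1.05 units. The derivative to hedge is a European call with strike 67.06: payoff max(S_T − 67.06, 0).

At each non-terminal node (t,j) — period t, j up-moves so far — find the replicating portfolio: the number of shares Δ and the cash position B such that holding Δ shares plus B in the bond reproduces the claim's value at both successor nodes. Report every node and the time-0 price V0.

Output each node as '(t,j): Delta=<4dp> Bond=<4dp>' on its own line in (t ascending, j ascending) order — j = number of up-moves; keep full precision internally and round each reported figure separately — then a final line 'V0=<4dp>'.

Under the risk-neutral measure, an up-move has probability p* = (R−d)/(u−d) = 0.6000 and values discount at R = 1.05.
At expiry t=1: V(1,0)=0.0000, V(1,1)=11.1400
(0,0): S=68.0000. Δ = (V_up−V_dn)/(S_up−S_dn) = (11.1400−0.0000)/(78.2000−61.2000) = 0.6553. V = [p*·11.1400 + (1−p*)·0.0000]/1.05 = 6.3657. B = V − Δ·S = -38.1943.
Each (Δ,B) replicates both successor values, so the strategy is self-financing and V0 is arbitrage-free.

(0,0): Delta=0.6553 Bond=-38.1943
V0=6.3657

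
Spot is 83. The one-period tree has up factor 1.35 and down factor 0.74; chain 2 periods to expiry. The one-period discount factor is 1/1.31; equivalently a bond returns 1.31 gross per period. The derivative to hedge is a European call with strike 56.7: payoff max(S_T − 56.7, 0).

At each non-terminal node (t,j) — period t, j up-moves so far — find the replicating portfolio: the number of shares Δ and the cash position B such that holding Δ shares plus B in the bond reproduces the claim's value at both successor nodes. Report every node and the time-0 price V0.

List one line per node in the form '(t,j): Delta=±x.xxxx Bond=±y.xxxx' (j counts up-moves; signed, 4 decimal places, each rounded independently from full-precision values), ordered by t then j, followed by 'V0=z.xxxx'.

The replicating-portfolio and risk-neutral prices coincide; use p* = (1.31−0.74)/(1.35−0.74) = 0.9344 for the latter.
Payoff layer (t=2): V(2,0)=0.0000, V(2,1)=26.2170, V(2,2)=94.5675
(1,0): S=61.4200. Δ = (V_up−V_dn)/(S_up−S_dn) = (26.2170−0.0000)/(82.9170−45.4508) = 0.6998. V = [p*·26.2170 + (1−p*)·0.0000]/1.31 = 18.7007. B = V − Δ·S = -24.2780.
(1,1): S=112.0500. Δ = (V_up−V_dn)/(S_up−S_dn) = (94.5675−26.2170)/(151.2675−82.9170) = 1.0000. V = [p*·94.5675 + (1−p*)·26.2170]/1.31 = 68.7676. B = V − Δ·S = -43.2824.
(0,0): S=83.0000. Δ = (V_up−V_dn)/(S_up−S_dn) = (68.7676−18.7007)/(112.0500−61.4200) = 0.9889. V = [p*·68.7676 + (1−p*)·18.7007]/1.31 = 49.9882. B = V − Δ·S = -32.0887.
The time-0 hedge costs 49.9882, which is the no-arbitrage price.

(0,0): Delta=0.9889 Bond=-32.0887
(1,0): Delta=0.6998 Bond=-24.2780
(1,1): Delta=1.0000 Bond=-43.2824
V0=49.9882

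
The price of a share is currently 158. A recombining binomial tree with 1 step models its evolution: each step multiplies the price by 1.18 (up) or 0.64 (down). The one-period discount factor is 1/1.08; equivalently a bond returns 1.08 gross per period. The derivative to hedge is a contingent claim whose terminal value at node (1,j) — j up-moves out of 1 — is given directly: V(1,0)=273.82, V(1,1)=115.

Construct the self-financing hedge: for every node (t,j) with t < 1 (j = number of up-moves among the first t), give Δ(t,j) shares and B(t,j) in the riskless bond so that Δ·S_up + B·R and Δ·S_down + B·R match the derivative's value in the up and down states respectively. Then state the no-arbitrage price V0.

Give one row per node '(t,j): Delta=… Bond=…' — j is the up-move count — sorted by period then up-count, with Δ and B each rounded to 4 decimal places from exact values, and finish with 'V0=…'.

Risk-neutral probability p* = (R−d)/(u−d) = (1.08−0.64)/(1.18−0.64) = 0.8148.
Terminal payoffs: V(1,0)=273.8200, V(1,1)=115.0000
  t=0,j=0: stock 158.0000 → up 186.4400 (V=115.0000), down 101.1200 (V=273.8200). Price 133.7140; hedge Δ=-1.8615, bond B=427.8251.
Each (Δ,B) replicates both successor values, so the strategy is self-financing and V0 is arbitrage-free.

(0,0): Delta=-1.8615 Bond=427.8251
V0=133.7140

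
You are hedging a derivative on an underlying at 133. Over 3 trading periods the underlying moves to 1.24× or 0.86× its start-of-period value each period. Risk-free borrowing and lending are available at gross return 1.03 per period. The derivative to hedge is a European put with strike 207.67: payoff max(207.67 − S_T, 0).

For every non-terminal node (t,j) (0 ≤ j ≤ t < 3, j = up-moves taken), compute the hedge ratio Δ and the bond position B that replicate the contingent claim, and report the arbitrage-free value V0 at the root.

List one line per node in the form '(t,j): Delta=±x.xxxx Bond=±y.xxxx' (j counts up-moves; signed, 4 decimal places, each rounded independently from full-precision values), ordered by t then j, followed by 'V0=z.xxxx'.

Risk-neutral probability p* = (R−d)/(u−d) = (1.03−0.86)/(1.24−0.86) = 0.4474.
At expiry t=3: V(3,0)=123.0746, V(3,1)=85.6952, V(3,2)=31.7993, V(3,3)=0.0000
Node (2,0) S=98.3668: V=(p*·85.6952+(1−p*)·123.0746)/1.03=103.2546; Δ=(85.6952−123.0746)/(121.9748−84.5954)=-1.0000; B=V−Δ·S=201.6214
Node (2,1) S=141.8312: V=(p*·31.7993+(1−p*)·85.6952)/1.03=59.7902; Δ=(31.7993−85.6952)/(175.8707−121.9748)=-1.0000; B=V−Δ·S=201.6214
Node (2,2) S=204.5008: V=(p*·0.0000+(1−p*)·31.7993)/1.03=17.0615; Δ=(0.0000−31.7993)/(253.5810−175.8707)=-0.4092; B=V−Δ·S=100.7439
Node (1,0) S=114.3800: V=(p*·59.7902+(1−p*)·103.2546)/1.03=81.3689; Δ=(59.7902−103.2546)/(141.8312−98.3668)=-1.0000; B=V−Δ·S=195.7489
Node (1,1) S=164.9200: V=(p*·17.0615+(1−p*)·59.7902)/1.03=39.4900; Δ=(17.0615−59.7902)/(204.5008−141.8312)=-0.6818; B=V−Δ·S=151.9339
Node (0,0) S=133.0000: V=(p*·39.4900+(1−p*)·81.3689)/1.03=60.8093; Δ=(39.4900−81.3689)/(164.9200−114.3800)=-0.8286; B=V−Δ·S=171.0170
Each (Δ,B) replicates both successor values, so the strategy is self-financing and V0 is arbitrage-free.

(0,0): Delta=-0.8286 Bond=171.0170
(1,0): Delta=-1.0000 Bond=195.7489
(1,1): Delta=-0.6818 Bond=151.9339
(2,0): Delta=-1.0000 Bond=201.6214
(2,1): Delta=-1.0000 Bond=201.6214
(2,2): Delta=-0.4092 Bond=100.7439
V0=60.8093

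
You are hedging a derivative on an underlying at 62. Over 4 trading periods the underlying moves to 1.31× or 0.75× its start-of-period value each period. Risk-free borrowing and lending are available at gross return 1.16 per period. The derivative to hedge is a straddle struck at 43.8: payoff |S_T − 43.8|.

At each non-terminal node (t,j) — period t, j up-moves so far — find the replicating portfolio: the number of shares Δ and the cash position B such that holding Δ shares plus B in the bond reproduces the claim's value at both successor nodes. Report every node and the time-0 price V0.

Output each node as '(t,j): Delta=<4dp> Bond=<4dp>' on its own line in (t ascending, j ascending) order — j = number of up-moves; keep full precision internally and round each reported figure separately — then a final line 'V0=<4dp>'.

(0,0): Delta=0.9342 Bond=-19.3778
(1,0): Delta=0.7265 Bond=-12.8243
(1,1): Delta=0.9776 Bond=-26.0102
(2,0): Delta=0.0373 Bond=9.1605
(2,1): Delta=0.8709 Bond=-23.6701
(2,2): Delta=1.0000 Bond=-32.5505
(3,0): Delta=-1.0000 Bond=37.7586
(3,1): Delta=0.2546 Bond=0.6997
(3,2): Delta=1.0000 Bond=-37.7586
(3,3): Delta=1.0000 Bond=-37.7586
V0=38.5399

No-arbitrage ⇒ martingale measure with p* = (R−d)/(u−d) = 0.7321.
Terminal payoffs: V(4,0)=24.1828, V(4,1)=9.5353, V(4,2)=16.0490, V(4,3)=60.7362, V(4,4)=138.7900
Node (3,0) S=26.1562: V=(p*·9.5353+(1−p*)·24.1828)/1.16=11.6024; Δ=(9.5353−24.1828)/(34.2647−19.6172)=-1.0000; B=V−Δ·S=37.7586
Node (3,1) S=45.6863: V=(p*·16.0490+(1−p*)·9.5353)/1.16=12.3313; Δ=(16.0490−9.5353)/(59.8490−34.2647)=0.2546; B=V−Δ·S=0.6997
Node (3,2) S=79.7987: V=(p*·60.7362+(1−p*)·16.0490)/1.16=42.0400; Δ=(60.7362−16.0490)/(104.5362−59.8490)=1.0000; B=V−Δ·S=-37.7586
Node (3,3) S=139.3816: V=(p*·138.7900+(1−p*)·60.7362)/1.16=101.6230; Δ=(138.7900−60.7362)/(182.5900−104.5362)=1.0000; B=V−Δ·S=-37.7586
Node (2,0) S=34.8750: V=(p*·12.3313+(1−p*)·11.6024)/1.16=10.4621; Δ=(12.3313−11.6024)/(45.6863−26.1562)=0.0373; B=V−Δ·S=9.1605
Node (2,1) S=60.9150: V=(p*·42.0400+(1−p*)·12.3313)/1.16=29.3813; Δ=(42.0400−12.3313)/(79.7987−45.6863)=0.8709; B=V−Δ·S=-23.6701
Node (2,2) S=106.3982: V=(p*·101.6230+(1−p*)·42.0400)/1.16=73.8477; Δ=(101.6230−42.0400)/(139.3816−79.7987)=1.0000; B=V−Δ·S=-32.5505
Node (1,0) S=46.5000: V=(p*·29.3813+(1−p*)·10.4621)/1.16=20.9601; Δ=(29.3813−10.4621)/(60.9150−34.8750)=0.7265; B=V−Δ·S=-12.8243
Node (1,1) S=81.2200: V=(p*·73.8477+(1−p*)·29.3813)/1.16=53.3940; Δ=(73.8477−29.3813)/(106.3982−60.9150)=0.9776; B=V−Δ·S=-26.0102
Node (0,0) S=62.0000: V=(p*·53.3940+(1−p*)·20.9601)/1.16=38.5399; Δ=(53.3940−20.9601)/(81.2200−46.5000)=0.9342; B=V−Δ·S=-19.3778
Each (Δ,B) replicates both successor values, so the strategy is self-financing and V0 is arbitrage-free.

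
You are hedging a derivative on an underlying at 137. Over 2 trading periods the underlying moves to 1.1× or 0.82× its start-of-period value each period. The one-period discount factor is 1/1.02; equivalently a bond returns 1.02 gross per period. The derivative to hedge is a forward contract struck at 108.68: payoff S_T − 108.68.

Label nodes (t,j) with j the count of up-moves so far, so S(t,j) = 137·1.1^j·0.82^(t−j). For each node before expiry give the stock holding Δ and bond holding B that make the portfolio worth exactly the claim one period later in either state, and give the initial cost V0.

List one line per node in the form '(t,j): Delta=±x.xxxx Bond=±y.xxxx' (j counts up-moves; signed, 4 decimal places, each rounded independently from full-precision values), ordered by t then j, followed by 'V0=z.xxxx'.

(0,0): Delta=1.0000 Bond=-104.4598
(1,0): Delta=1.0000 Bond=-106.5490
(1,1): Delta=1.0000 Bond=-106.5490
V0=32.5402

Risk-neutral probability p* = (R−d)/(u−d) = (1.02−0.82)/(1.1−0.82) = 0.7143.
Terminal values V(2,·): V(2,0)=-16.5612, V(2,1)=14.8940, V(2,2)=57.0900
  t=1,j=0: stock 112.3400 → up 123.5740 (V=14.8940), down 92.1188 (V=-16.5612). Price 5.7910; hedge Δ=1.0000, bond B=-106.5490.
  t=1,j=1: stock 150.7000 → up 165.7700 (V=57.0900), down 123.5740 (V=14.8940). Price 44.1510; hedge Δ=1.0000, bond B=-106.5490.
  t=0,j=0: stock 137.0000 → up 150.7000 (V=44.1510), down 112.3400 (V=5.7910). Price 32.5402; hedge Δ=1.0000, bond B=-104.4598.
The time-0 hedge costs 32.5402, which is the no-arbitrage price.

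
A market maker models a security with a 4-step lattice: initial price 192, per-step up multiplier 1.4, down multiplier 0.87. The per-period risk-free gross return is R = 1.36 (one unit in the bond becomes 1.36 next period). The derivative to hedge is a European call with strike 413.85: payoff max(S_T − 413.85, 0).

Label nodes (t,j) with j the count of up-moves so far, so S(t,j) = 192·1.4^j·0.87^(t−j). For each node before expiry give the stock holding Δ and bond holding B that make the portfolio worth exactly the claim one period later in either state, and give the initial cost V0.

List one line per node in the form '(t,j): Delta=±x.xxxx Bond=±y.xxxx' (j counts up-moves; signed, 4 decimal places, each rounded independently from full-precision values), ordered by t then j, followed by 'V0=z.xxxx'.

(0,0): Delta=0.8957 Bond=-99.7308
(1,0): Delta=0.2323 Bond=-24.8258
(1,1): Delta=0.9293 Bond=-144.6795
(2,0): Delta=0.0000 Bond=0.0000
(2,1): Delta=0.2441 Bond=-36.5192
(2,2): Delta=0.9641 Bond=-209.8454
(3,0): Delta=0.0000 Bond=0.0000
(3,1): Delta=0.0000 Bond=0.0000
(3,2): Delta=0.2565 Bond=-53.7205
(3,3): Delta=1.0000 Bond=-304.3015
V0=72.2419

No-arbitrage ⇒ martingale measure with p* = (R−d)/(u−d) = 0.9245.
Payoff layer (t=4): V(4,0)=0.0000, V(4,1)=0.0000, V(4,2)=0.0000, V(4,3)=44.5078, V(4,4)=323.7372
Node (3,0) S=126.4326: V=(p*·0.0000+(1−p*)·0.0000)/1.36=0.0000; Δ=(0.0000−0.0000)/(177.0056−109.9963)=0.0000; B=V−Δ·S=0.0000
Node (3,1) S=203.4547: V=(p*·0.0000+(1−p*)·0.0000)/1.36=0.0000; Δ=(0.0000−0.0000)/(284.8366−177.0056)=0.0000; B=V−Δ·S=0.0000
Node (3,2) S=327.3984: V=(p*·44.5078+(1−p*)·0.0000)/1.36=30.2564; Δ=(44.5078−0.0000)/(458.3578−284.8366)=0.2565; B=V−Δ·S=-53.7205
Node (3,3) S=526.8480: V=(p*·323.7372+(1−p*)·44.5078)/1.36=222.5465; Δ=(323.7372−44.5078)/(737.5872−458.3578)=1.0000; B=V−Δ·S=-304.3015
Node (2,0) S=145.3248: V=(p*·0.0000+(1−p*)·0.0000)/1.36=0.0000; Δ=(0.0000−0.0000)/(203.4547−126.4326)=0.0000; B=V−Δ·S=0.0000
Node (2,1) S=233.8560: V=(p*·30.2564+(1−p*)·0.0000)/1.36=20.5683; Δ=(30.2564−0.0000)/(327.3984−203.4547)=0.2441; B=V−Δ·S=-36.5192
Node (2,2) S=376.3200: V=(p*·222.5465+(1−p*)·30.2564)/1.36=152.9662; Δ=(222.5465−30.2564)/(526.8480−327.3984)=0.9641; B=V−Δ·S=-209.8454
Node (1,0) S=167.0400: V=(p*·20.5683+(1−p*)·0.0000)/1.36=13.9823; Δ=(20.5683−0.0000)/(233.8560−145.3248)=0.2323; B=V−Δ·S=-24.8258
Node (1,1) S=268.8000: V=(p*·152.9662+(1−p*)·20.5683)/1.36=105.1279; Δ=(152.9662−20.5683)/(376.3200−233.8560)=0.9293; B=V−Δ·S=-144.6795
Node (0,0) S=192.0000: V=(p*·105.1279+(1−p*)·13.9823)/1.36=72.2419; Δ=(105.1279−13.9823)/(268.8000−167.0400)=0.8957; B=V−Δ·S=-99.7308
The time-0 hedge costs 72.2419, which is the no-arbitrage price.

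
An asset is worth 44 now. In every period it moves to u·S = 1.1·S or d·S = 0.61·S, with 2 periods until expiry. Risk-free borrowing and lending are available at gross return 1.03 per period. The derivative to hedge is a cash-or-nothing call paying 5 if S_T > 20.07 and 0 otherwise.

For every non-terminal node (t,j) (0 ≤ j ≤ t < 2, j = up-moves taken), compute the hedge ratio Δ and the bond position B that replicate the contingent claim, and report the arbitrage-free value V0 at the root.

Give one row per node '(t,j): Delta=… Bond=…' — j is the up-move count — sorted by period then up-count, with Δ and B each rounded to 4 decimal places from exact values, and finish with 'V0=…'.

(0,0): Delta=0.0322 Bond=3.2015
(1,0): Delta=0.3802 Bond=-6.0432
(1,1): Delta=0.0000 Bond=4.8544
V0=4.6168

Under the risk-neutral measure, an up-move has probability p* = (R−d)/(u−d) = 0.8571 and values discount at R = 1.03.
Terminal values V(2,·): V(2,0)=0.0000, V(2,1)=5.0000, V(2,2)=5.0000
  t=1,j=0: stock 26.8400 → up 29.5240 (V=5.0000), down 16.3724 (V=0.0000). Price 4.1609; hedge Δ=0.3802, bond B=-6.0432.
  t=1,j=1: stock 48.4000 → up 53.2400 (V=5.0000), down 29.5240 (V=5.0000). Price 4.8544; hedge Δ=0.0000, bond B=4.8544.
  t=0,j=0: stock 44.0000 → up 48.4000 (V=4.8544), down 26.8400 (V=4.1609). Price 4.6168; hedge Δ=0.0322, bond B=3.2015.
Root portfolio cost Δ·44+B reproduces V0=4.6168.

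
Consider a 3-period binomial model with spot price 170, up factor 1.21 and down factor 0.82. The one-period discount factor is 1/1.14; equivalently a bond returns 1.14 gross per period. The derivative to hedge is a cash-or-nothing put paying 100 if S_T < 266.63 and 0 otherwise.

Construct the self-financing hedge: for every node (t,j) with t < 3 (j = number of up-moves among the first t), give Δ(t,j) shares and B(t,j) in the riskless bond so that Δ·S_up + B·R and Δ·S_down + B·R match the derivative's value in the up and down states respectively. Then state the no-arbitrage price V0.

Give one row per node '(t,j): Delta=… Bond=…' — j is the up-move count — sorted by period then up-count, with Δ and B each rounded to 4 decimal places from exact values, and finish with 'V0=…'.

(0,0): Delta=-0.7814 Bond=163.0416
(1,0): Delta=0.0000 Bond=76.9468
(1,1): Delta=-0.8972 Bond=209.6938
(2,0): Delta=0.0000 Bond=87.7193
(2,1): Delta=0.0000 Bond=87.7193
(2,2): Delta=-1.0302 Bond=272.1547
V0=30.2115

Since d<R<u, set p* = (R−d)/(u−d) = 0.8205; price each node as the discounted p*-expectation of its children.
Payoff layer (t=3): V(3,0)=100.0000, V(3,1)=100.0000, V(3,2)=100.0000, V(3,3)=0.0000
  t=2,j=0: stock 114.3080 → up 138.3127 (V=100.0000), down 93.7326 (V=100.0000). Price 87.7193; hedge Δ=0.0000, bond B=87.7193.
  t=2,j=1: stock 168.6740 → up 204.0955 (V=100.0000), down 138.3127 (V=100.0000). Price 87.7193; hedge Δ=0.0000, bond B=87.7193.
  t=2,j=2: stock 248.8970 → up 301.1654 (V=0.0000), down 204.0955 (V=100.0000). Price 15.7445; hedge Δ=-1.0302, bond B=272.1547.
  t=1,j=0: stock 139.4000 → up 168.6740 (V=87.7193), down 114.3080 (V=87.7193). Price 76.9468; hedge Δ=0.0000, bond B=76.9468.
  t=1,j=1: stock 205.7000 → up 248.8970 (V=15.7445), down 168.6740 (V=87.7193). Price 25.1430; hedge Δ=-0.8972, bond B=209.6938.
  t=0,j=0: stock 170.0000 → up 205.7000 (V=25.1430), down 139.4000 (V=76.9468). Price 30.2115; hedge Δ=-0.7814, bond B=163.0416.
Each (Δ,B) replicates both successor values, so the strategy is self-financing and V0 is arbitrage-free.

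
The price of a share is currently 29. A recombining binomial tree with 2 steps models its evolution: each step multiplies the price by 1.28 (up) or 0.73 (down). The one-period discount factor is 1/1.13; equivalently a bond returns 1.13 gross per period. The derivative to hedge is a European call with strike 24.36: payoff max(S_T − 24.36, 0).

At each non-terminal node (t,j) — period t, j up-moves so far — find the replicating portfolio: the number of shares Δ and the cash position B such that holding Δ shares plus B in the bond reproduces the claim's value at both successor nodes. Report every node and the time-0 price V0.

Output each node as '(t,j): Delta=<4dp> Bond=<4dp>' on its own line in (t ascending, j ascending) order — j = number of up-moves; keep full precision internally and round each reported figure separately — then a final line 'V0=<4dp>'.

(0,0): Delta=0.8652 Bond=-14.6506
(1,0): Delta=0.2351 Bond=-3.2155
(1,1): Delta=1.0000 Bond=-21.5575
V0=10.4413

No-arbitrage ⇒ martingale measure with p* = (R−d)/(u−d) = 0.7273.
Payoff layer (t=2): V(2,0)=0.0000, V(2,1)=2.7376, V(2,2)=23.1536
(1,0): S=21.1700. Δ = (V_up−V_dn)/(S_up−S_dn) = (2.7376−0.0000)/(27.0976−15.4541) = 0.2351. V = [p*·2.7376 + (1−p*)·0.0000]/1.13 = 1.7619. B = V − Δ·S = -3.2155.
(1,1): S=37.1200. Δ = (V_up−V_dn)/(S_up−S_dn) = (23.1536−2.7376)/(47.5136−27.0976) = 1.0000. V = [p*·23.1536 + (1−p*)·2.7376]/1.13 = 15.5625. B = V − Δ·S = -21.5575.
(0,0): S=29.0000. Δ = (V_up−V_dn)/(S_up−S_dn) = (15.5625−1.7619)/(37.1200−21.1700) = 0.8652. V = [p*·15.5625 + (1−p*)·1.7619]/1.13 = 10.4413. B = V − Δ·S = -14.6506.
Check: Δ(0,0)·S0 + B(0,0) = 10.4413 = V0.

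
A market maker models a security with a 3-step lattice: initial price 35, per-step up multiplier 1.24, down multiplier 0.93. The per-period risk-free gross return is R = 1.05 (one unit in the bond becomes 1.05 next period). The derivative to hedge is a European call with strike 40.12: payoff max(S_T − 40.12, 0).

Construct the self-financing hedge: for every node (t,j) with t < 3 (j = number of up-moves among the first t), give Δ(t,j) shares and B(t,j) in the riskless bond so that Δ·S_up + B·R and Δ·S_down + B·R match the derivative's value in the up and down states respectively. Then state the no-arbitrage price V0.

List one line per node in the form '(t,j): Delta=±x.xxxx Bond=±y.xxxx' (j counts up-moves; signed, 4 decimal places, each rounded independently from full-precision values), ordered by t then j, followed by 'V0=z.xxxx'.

Risk-neutral probability p* = (R−d)/(u−d) = (1.05−0.93)/(1.24−0.93) = 0.3871.
Payoff layer (t=3): V(3,0)=0.0000, V(3,1)=0.0000, V(3,2)=9.9289, V(3,3)=26.6118
Node (2,0) S=30.2715: V=(p*·0.0000+(1−p*)·0.0000)/1.05=0.0000; Δ=(0.0000−0.0000)/(37.5367−28.1525)=0.0000; B=V−Δ·S=0.0000
Node (2,1) S=40.3620: V=(p*·9.9289+(1−p*)·0.0000)/1.05=3.6604; Δ=(9.9289−0.0000)/(50.0489−37.5367)=0.7935; B=V−Δ·S=-28.3682
Node (2,2) S=53.8160: V=(p*·26.6118+(1−p*)·9.9289)/1.05=15.6065; Δ=(26.6118−9.9289)/(66.7318−50.0489)=1.0000; B=V−Δ·S=-38.2095
Node (1,0) S=32.5500: V=(p*·3.6604+(1−p*)·0.0000)/1.05=1.3495; Δ=(3.6604−0.0000)/(40.3620−30.2715)=0.3628; B=V−Δ·S=-10.4583
Node (1,1) S=43.4000: V=(p*·15.6065+(1−p*)·3.6604)/1.05=7.8902; Δ=(15.6065−3.6604)/(53.8160−40.3620)=0.8879; B=V−Δ·S=-30.6455
Node (0,0) S=35.0000: V=(p*·7.8902+(1−p*)·1.3495)/1.05=3.6965; Δ=(7.8902−1.3495)/(43.4000−32.5500)=0.6028; B=V−Δ·S=-17.4026
Root portfolio cost Δ·35+B reproduces V0=3.6965.

(0,0): Delta=0.6028 Bond=-17.4026
(1,0): Delta=0.3628 Bond=-10.4583
(1,1): Delta=0.8879 Bond=-30.6455
(2,0): Delta=0.0000 Bond=0.0000
(2,1): Delta=0.7935 Bond=-28.3682
(2,2): Delta=1.0000 Bond=-38.2095
V0=3.6965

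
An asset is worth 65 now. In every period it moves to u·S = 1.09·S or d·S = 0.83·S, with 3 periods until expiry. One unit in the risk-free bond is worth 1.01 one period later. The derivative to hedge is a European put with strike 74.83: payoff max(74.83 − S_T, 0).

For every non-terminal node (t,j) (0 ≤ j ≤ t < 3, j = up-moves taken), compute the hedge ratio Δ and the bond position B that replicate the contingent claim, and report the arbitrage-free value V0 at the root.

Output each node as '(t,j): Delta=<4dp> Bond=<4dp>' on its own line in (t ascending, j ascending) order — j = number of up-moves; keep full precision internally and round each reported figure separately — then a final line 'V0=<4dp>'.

The replicating-portfolio and risk-neutral prices coincide; use p* = (1.01−0.83)/(1.09−0.83) = 0.6923 for the latter.
At expiry t=3: V(3,0)=37.6638, V(3,1)=26.0214, V(3,2)=10.7320, V(3,3)=0.0000
(2,0): S=44.7785. Δ = (V_up−V_dn)/(S_up−S_dn) = (26.0214−37.6638)/(48.8086−37.1662) = -1.0000. V = [p*·26.0214 + (1−p*)·37.6638]/1.01 = 29.3106. B = V − Δ·S = 74.0891.
(2,1): S=58.8055. Δ = (V_up−V_dn)/(S_up−S_dn) = (10.7320−26.0214)/(64.0980−48.8086) = -1.0000. V = [p*·10.7320 + (1−p*)·26.0214]/1.01 = 15.2836. B = V − Δ·S = 74.0891.
(2,2): S=77.2265. Δ = (V_up−V_dn)/(S_up−S_dn) = (0.0000−10.7320)/(84.1769−64.0980) = -0.5345. V = [p*·0.0000 + (1−p*)·10.7320]/1.01 = 3.2695. B = V − Δ·S = 44.5464.
(1,0): S=53.9500. Δ = (V_up−V_dn)/(S_up−S_dn) = (15.2836−29.3106)/(58.8055−44.7785) = -1.0000. V = [p*·15.2836 + (1−p*)·29.3106]/1.01 = 19.4056. B = V − Δ·S = 73.3556.
(1,1): S=70.8500. Δ = (V_up−V_dn)/(S_up−S_dn) = (3.2695−15.2836)/(77.2265−58.8055) = -0.6522. V = [p*·3.2695 + (1−p*)·15.2836]/1.01 = 6.8972. B = V − Δ·S = 53.1054.
(0,0): S=65.0000. Δ = (V_up−V_dn)/(S_up−S_dn) = (6.8972−19.4056)/(70.8500−53.9500) = -0.7401. V = [p*·6.8972 + (1−p*)·19.4056]/1.01 = 10.6395. B = V − Δ·S = 58.7487.
Root portfolio cost Δ·65+B reproduces V0=10.6395.

(0,0): Delta=-0.7401 Bond=58.7487
(1,0): Delta=-1.0000 Bond=73.3556
(1,1): Delta=-0.6522 Bond=53.1054
(2,0): Delta=-1.0000 Bond=74.0891
(2,1): Delta=-1.0000 Bond=74.0891
(2,2): Delta=-0.5345 Bond=44.5464
V0=10.6395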